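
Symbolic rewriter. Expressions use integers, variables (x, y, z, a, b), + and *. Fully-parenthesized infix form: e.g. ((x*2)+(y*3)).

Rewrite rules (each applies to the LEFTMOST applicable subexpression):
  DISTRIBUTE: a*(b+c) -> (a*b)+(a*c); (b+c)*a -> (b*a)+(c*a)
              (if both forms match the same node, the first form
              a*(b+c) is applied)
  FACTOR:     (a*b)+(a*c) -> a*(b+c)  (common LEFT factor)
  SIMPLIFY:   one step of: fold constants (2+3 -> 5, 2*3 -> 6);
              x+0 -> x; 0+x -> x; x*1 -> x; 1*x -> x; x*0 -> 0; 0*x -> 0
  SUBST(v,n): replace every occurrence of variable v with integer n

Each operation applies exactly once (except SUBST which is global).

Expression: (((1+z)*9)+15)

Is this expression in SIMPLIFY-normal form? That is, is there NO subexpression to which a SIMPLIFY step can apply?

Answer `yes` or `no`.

Answer: yes

Derivation:
Expression: (((1+z)*9)+15)
Scanning for simplifiable subexpressions (pre-order)...
  at root: (((1+z)*9)+15) (not simplifiable)
  at L: ((1+z)*9) (not simplifiable)
  at LL: (1+z) (not simplifiable)
Result: no simplifiable subexpression found -> normal form.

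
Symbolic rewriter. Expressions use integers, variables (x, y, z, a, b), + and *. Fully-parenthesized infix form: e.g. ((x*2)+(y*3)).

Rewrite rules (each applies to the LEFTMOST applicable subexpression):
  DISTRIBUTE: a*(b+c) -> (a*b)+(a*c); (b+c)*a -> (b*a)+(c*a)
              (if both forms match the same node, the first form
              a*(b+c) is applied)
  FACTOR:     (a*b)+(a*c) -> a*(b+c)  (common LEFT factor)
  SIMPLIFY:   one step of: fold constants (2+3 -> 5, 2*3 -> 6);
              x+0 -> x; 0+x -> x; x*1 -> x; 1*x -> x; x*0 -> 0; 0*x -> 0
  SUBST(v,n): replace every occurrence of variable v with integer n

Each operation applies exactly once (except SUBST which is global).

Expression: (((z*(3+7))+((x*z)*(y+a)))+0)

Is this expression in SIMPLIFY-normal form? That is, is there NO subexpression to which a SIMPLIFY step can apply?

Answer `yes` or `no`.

Answer: no

Derivation:
Expression: (((z*(3+7))+((x*z)*(y+a)))+0)
Scanning for simplifiable subexpressions (pre-order)...
  at root: (((z*(3+7))+((x*z)*(y+a)))+0) (SIMPLIFIABLE)
  at L: ((z*(3+7))+((x*z)*(y+a))) (not simplifiable)
  at LL: (z*(3+7)) (not simplifiable)
  at LLR: (3+7) (SIMPLIFIABLE)
  at LR: ((x*z)*(y+a)) (not simplifiable)
  at LRL: (x*z) (not simplifiable)
  at LRR: (y+a) (not simplifiable)
Found simplifiable subexpr at path root: (((z*(3+7))+((x*z)*(y+a)))+0)
One SIMPLIFY step would give: ((z*(3+7))+((x*z)*(y+a)))
-> NOT in normal form.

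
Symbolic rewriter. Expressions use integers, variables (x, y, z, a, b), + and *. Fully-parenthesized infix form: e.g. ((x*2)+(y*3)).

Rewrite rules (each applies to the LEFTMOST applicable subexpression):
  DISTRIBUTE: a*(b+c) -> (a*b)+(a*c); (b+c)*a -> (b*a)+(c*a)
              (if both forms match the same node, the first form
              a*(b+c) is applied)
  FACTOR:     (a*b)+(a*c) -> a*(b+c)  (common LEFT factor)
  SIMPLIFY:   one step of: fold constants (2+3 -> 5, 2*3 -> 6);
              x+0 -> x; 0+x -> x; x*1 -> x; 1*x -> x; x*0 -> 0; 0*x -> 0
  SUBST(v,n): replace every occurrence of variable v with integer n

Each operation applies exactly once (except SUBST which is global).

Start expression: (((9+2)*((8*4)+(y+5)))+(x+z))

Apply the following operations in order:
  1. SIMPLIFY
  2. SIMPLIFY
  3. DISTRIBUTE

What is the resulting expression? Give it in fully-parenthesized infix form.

Start: (((9+2)*((8*4)+(y+5)))+(x+z))
Apply SIMPLIFY at LL (target: (9+2)): (((9+2)*((8*4)+(y+5)))+(x+z)) -> ((11*((8*4)+(y+5)))+(x+z))
Apply SIMPLIFY at LRL (target: (8*4)): ((11*((8*4)+(y+5)))+(x+z)) -> ((11*(32+(y+5)))+(x+z))
Apply DISTRIBUTE at L (target: (11*(32+(y+5)))): ((11*(32+(y+5)))+(x+z)) -> (((11*32)+(11*(y+5)))+(x+z))

Answer: (((11*32)+(11*(y+5)))+(x+z))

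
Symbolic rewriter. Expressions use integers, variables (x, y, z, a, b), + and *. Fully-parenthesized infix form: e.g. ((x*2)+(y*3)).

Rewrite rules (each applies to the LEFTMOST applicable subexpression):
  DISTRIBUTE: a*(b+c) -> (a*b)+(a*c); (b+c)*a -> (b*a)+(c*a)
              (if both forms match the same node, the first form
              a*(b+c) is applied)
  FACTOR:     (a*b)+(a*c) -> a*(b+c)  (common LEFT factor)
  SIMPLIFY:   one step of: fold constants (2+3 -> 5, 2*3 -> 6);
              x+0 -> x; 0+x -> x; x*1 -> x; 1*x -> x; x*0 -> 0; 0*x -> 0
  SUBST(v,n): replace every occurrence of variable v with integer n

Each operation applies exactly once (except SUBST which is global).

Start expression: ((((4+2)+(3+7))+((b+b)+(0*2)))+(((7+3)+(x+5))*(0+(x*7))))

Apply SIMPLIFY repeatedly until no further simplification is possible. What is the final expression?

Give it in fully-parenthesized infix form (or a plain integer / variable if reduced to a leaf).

Answer: ((16+(b+b))+((10+(x+5))*(x*7)))

Derivation:
Start: ((((4+2)+(3+7))+((b+b)+(0*2)))+(((7+3)+(x+5))*(0+(x*7))))
Step 1: at LLL: (4+2) -> 6; overall: ((((4+2)+(3+7))+((b+b)+(0*2)))+(((7+3)+(x+5))*(0+(x*7)))) -> (((6+(3+7))+((b+b)+(0*2)))+(((7+3)+(x+5))*(0+(x*7))))
Step 2: at LLR: (3+7) -> 10; overall: (((6+(3+7))+((b+b)+(0*2)))+(((7+3)+(x+5))*(0+(x*7)))) -> (((6+10)+((b+b)+(0*2)))+(((7+3)+(x+5))*(0+(x*7))))
Step 3: at LL: (6+10) -> 16; overall: (((6+10)+((b+b)+(0*2)))+(((7+3)+(x+5))*(0+(x*7)))) -> ((16+((b+b)+(0*2)))+(((7+3)+(x+5))*(0+(x*7))))
Step 4: at LRR: (0*2) -> 0; overall: ((16+((b+b)+(0*2)))+(((7+3)+(x+5))*(0+(x*7)))) -> ((16+((b+b)+0))+(((7+3)+(x+5))*(0+(x*7))))
Step 5: at LR: ((b+b)+0) -> (b+b); overall: ((16+((b+b)+0))+(((7+3)+(x+5))*(0+(x*7)))) -> ((16+(b+b))+(((7+3)+(x+5))*(0+(x*7))))
Step 6: at RLL: (7+3) -> 10; overall: ((16+(b+b))+(((7+3)+(x+5))*(0+(x*7)))) -> ((16+(b+b))+((10+(x+5))*(0+(x*7))))
Step 7: at RR: (0+(x*7)) -> (x*7); overall: ((16+(b+b))+((10+(x+5))*(0+(x*7)))) -> ((16+(b+b))+((10+(x+5))*(x*7)))
Fixed point: ((16+(b+b))+((10+(x+5))*(x*7)))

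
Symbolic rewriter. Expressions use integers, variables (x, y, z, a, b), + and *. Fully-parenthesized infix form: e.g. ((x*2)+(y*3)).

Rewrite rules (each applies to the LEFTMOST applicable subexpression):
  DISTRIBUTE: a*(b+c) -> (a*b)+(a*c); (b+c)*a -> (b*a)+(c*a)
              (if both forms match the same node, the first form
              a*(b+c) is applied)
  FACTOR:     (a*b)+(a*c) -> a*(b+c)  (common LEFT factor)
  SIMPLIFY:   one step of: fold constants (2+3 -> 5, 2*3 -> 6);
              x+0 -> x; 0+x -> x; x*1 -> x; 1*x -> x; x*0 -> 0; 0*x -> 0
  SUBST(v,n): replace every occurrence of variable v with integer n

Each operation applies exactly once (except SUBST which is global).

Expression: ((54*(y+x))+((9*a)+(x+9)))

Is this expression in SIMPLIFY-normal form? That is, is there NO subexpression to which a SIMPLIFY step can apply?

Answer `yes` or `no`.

Answer: yes

Derivation:
Expression: ((54*(y+x))+((9*a)+(x+9)))
Scanning for simplifiable subexpressions (pre-order)...
  at root: ((54*(y+x))+((9*a)+(x+9))) (not simplifiable)
  at L: (54*(y+x)) (not simplifiable)
  at LR: (y+x) (not simplifiable)
  at R: ((9*a)+(x+9)) (not simplifiable)
  at RL: (9*a) (not simplifiable)
  at RR: (x+9) (not simplifiable)
Result: no simplifiable subexpression found -> normal form.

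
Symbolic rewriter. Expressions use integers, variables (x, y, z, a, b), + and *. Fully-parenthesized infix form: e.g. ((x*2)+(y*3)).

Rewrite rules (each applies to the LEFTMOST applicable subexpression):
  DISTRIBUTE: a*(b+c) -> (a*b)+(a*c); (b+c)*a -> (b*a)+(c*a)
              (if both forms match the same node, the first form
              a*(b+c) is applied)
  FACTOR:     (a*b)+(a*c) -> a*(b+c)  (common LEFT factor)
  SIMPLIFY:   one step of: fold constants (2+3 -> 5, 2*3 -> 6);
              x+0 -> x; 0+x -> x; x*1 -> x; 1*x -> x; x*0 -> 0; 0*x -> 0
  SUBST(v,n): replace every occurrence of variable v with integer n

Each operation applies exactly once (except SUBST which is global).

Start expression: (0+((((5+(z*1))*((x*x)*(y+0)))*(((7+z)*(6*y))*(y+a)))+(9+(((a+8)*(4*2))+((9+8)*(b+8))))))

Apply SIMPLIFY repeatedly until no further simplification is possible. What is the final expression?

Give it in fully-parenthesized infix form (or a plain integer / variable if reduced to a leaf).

Start: (0+((((5+(z*1))*((x*x)*(y+0)))*(((7+z)*(6*y))*(y+a)))+(9+(((a+8)*(4*2))+((9+8)*(b+8))))))
Step 1: at root: (0+((((5+(z*1))*((x*x)*(y+0)))*(((7+z)*(6*y))*(y+a)))+(9+(((a+8)*(4*2))+((9+8)*(b+8)))))) -> ((((5+(z*1))*((x*x)*(y+0)))*(((7+z)*(6*y))*(y+a)))+(9+(((a+8)*(4*2))+((9+8)*(b+8))))); overall: (0+((((5+(z*1))*((x*x)*(y+0)))*(((7+z)*(6*y))*(y+a)))+(9+(((a+8)*(4*2))+((9+8)*(b+8)))))) -> ((((5+(z*1))*((x*x)*(y+0)))*(((7+z)*(6*y))*(y+a)))+(9+(((a+8)*(4*2))+((9+8)*(b+8)))))
Step 2: at LLLR: (z*1) -> z; overall: ((((5+(z*1))*((x*x)*(y+0)))*(((7+z)*(6*y))*(y+a)))+(9+(((a+8)*(4*2))+((9+8)*(b+8))))) -> ((((5+z)*((x*x)*(y+0)))*(((7+z)*(6*y))*(y+a)))+(9+(((a+8)*(4*2))+((9+8)*(b+8)))))
Step 3: at LLRR: (y+0) -> y; overall: ((((5+z)*((x*x)*(y+0)))*(((7+z)*(6*y))*(y+a)))+(9+(((a+8)*(4*2))+((9+8)*(b+8))))) -> ((((5+z)*((x*x)*y))*(((7+z)*(6*y))*(y+a)))+(9+(((a+8)*(4*2))+((9+8)*(b+8)))))
Step 4: at RRLR: (4*2) -> 8; overall: ((((5+z)*((x*x)*y))*(((7+z)*(6*y))*(y+a)))+(9+(((a+8)*(4*2))+((9+8)*(b+8))))) -> ((((5+z)*((x*x)*y))*(((7+z)*(6*y))*(y+a)))+(9+(((a+8)*8)+((9+8)*(b+8)))))
Step 5: at RRRL: (9+8) -> 17; overall: ((((5+z)*((x*x)*y))*(((7+z)*(6*y))*(y+a)))+(9+(((a+8)*8)+((9+8)*(b+8))))) -> ((((5+z)*((x*x)*y))*(((7+z)*(6*y))*(y+a)))+(9+(((a+8)*8)+(17*(b+8)))))
Fixed point: ((((5+z)*((x*x)*y))*(((7+z)*(6*y))*(y+a)))+(9+(((a+8)*8)+(17*(b+8)))))

Answer: ((((5+z)*((x*x)*y))*(((7+z)*(6*y))*(y+a)))+(9+(((a+8)*8)+(17*(b+8)))))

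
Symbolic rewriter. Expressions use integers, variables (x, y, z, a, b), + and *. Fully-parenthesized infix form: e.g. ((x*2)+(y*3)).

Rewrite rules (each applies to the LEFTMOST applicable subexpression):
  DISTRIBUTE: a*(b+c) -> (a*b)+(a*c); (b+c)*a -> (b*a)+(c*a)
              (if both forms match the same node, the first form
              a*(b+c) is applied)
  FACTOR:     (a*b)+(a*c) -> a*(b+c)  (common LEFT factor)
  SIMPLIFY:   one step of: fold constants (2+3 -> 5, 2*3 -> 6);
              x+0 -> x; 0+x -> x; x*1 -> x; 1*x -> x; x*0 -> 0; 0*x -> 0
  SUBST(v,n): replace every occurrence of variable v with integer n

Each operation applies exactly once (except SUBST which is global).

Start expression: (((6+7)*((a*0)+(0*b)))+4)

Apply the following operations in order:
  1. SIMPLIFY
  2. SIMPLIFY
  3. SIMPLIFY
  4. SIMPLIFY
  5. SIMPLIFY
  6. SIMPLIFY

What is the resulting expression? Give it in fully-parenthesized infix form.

Answer: 4

Derivation:
Start: (((6+7)*((a*0)+(0*b)))+4)
Apply SIMPLIFY at LL (target: (6+7)): (((6+7)*((a*0)+(0*b)))+4) -> ((13*((a*0)+(0*b)))+4)
Apply SIMPLIFY at LRL (target: (a*0)): ((13*((a*0)+(0*b)))+4) -> ((13*(0+(0*b)))+4)
Apply SIMPLIFY at LR (target: (0+(0*b))): ((13*(0+(0*b)))+4) -> ((13*(0*b))+4)
Apply SIMPLIFY at LR (target: (0*b)): ((13*(0*b))+4) -> ((13*0)+4)
Apply SIMPLIFY at L (target: (13*0)): ((13*0)+4) -> (0+4)
Apply SIMPLIFY at root (target: (0+4)): (0+4) -> 4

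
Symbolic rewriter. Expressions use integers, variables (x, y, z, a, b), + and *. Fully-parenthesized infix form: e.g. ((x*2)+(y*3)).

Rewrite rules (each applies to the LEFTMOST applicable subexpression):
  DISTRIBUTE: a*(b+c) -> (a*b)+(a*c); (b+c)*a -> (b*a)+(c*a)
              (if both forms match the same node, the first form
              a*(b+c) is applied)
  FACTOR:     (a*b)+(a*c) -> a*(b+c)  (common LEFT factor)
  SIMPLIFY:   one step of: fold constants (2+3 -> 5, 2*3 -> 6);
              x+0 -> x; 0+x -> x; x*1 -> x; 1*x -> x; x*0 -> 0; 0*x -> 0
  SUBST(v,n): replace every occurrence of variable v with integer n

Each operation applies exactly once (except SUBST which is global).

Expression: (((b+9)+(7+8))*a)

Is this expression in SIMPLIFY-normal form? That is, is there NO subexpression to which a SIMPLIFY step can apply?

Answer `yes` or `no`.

Answer: no

Derivation:
Expression: (((b+9)+(7+8))*a)
Scanning for simplifiable subexpressions (pre-order)...
  at root: (((b+9)+(7+8))*a) (not simplifiable)
  at L: ((b+9)+(7+8)) (not simplifiable)
  at LL: (b+9) (not simplifiable)
  at LR: (7+8) (SIMPLIFIABLE)
Found simplifiable subexpr at path LR: (7+8)
One SIMPLIFY step would give: (((b+9)+15)*a)
-> NOT in normal form.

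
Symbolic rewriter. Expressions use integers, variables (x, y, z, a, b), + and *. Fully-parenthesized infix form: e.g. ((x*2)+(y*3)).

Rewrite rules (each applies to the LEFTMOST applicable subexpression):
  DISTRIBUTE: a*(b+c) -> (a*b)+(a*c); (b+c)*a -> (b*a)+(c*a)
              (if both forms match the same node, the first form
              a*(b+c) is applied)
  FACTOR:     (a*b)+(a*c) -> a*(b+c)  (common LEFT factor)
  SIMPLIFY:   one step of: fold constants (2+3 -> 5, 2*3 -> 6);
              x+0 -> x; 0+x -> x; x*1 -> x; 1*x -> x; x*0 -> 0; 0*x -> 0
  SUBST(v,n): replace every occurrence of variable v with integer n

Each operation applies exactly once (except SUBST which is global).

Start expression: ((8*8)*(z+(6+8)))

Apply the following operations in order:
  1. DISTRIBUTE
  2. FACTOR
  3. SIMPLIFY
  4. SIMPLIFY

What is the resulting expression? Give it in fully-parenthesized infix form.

Answer: (64*(z+14))

Derivation:
Start: ((8*8)*(z+(6+8)))
Apply DISTRIBUTE at root (target: ((8*8)*(z+(6+8)))): ((8*8)*(z+(6+8))) -> (((8*8)*z)+((8*8)*(6+8)))
Apply FACTOR at root (target: (((8*8)*z)+((8*8)*(6+8)))): (((8*8)*z)+((8*8)*(6+8))) -> ((8*8)*(z+(6+8)))
Apply SIMPLIFY at L (target: (8*8)): ((8*8)*(z+(6+8))) -> (64*(z+(6+8)))
Apply SIMPLIFY at RR (target: (6+8)): (64*(z+(6+8))) -> (64*(z+14))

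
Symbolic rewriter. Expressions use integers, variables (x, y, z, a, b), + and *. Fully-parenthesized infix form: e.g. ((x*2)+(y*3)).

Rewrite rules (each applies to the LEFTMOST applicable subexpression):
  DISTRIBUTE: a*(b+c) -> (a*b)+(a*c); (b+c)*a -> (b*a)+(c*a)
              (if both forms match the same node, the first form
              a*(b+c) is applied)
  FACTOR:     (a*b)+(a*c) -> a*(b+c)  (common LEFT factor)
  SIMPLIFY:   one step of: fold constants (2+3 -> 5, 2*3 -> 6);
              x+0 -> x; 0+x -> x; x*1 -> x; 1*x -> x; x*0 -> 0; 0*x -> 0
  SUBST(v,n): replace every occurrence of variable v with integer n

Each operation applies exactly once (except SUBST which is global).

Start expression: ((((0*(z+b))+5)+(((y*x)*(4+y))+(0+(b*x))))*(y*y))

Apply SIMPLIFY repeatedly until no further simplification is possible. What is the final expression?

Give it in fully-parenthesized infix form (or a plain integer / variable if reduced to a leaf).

Answer: ((5+(((y*x)*(4+y))+(b*x)))*(y*y))

Derivation:
Start: ((((0*(z+b))+5)+(((y*x)*(4+y))+(0+(b*x))))*(y*y))
Step 1: at LLL: (0*(z+b)) -> 0; overall: ((((0*(z+b))+5)+(((y*x)*(4+y))+(0+(b*x))))*(y*y)) -> (((0+5)+(((y*x)*(4+y))+(0+(b*x))))*(y*y))
Step 2: at LL: (0+5) -> 5; overall: (((0+5)+(((y*x)*(4+y))+(0+(b*x))))*(y*y)) -> ((5+(((y*x)*(4+y))+(0+(b*x))))*(y*y))
Step 3: at LRR: (0+(b*x)) -> (b*x); overall: ((5+(((y*x)*(4+y))+(0+(b*x))))*(y*y)) -> ((5+(((y*x)*(4+y))+(b*x)))*(y*y))
Fixed point: ((5+(((y*x)*(4+y))+(b*x)))*(y*y))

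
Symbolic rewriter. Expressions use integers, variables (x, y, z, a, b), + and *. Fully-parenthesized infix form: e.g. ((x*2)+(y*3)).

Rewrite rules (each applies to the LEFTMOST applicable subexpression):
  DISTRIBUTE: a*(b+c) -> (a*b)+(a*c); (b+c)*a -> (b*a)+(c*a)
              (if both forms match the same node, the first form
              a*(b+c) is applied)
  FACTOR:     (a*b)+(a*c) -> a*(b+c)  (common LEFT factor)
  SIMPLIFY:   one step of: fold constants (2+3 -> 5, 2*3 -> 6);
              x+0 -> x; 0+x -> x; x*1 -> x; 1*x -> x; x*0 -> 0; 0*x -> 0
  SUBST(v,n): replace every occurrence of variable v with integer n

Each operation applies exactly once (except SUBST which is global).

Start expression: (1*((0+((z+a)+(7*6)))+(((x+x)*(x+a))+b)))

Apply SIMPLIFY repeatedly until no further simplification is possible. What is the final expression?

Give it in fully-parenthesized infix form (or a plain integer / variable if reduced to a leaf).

Answer: (((z+a)+42)+(((x+x)*(x+a))+b))

Derivation:
Start: (1*((0+((z+a)+(7*6)))+(((x+x)*(x+a))+b)))
Step 1: at root: (1*((0+((z+a)+(7*6)))+(((x+x)*(x+a))+b))) -> ((0+((z+a)+(7*6)))+(((x+x)*(x+a))+b)); overall: (1*((0+((z+a)+(7*6)))+(((x+x)*(x+a))+b))) -> ((0+((z+a)+(7*6)))+(((x+x)*(x+a))+b))
Step 2: at L: (0+((z+a)+(7*6))) -> ((z+a)+(7*6)); overall: ((0+((z+a)+(7*6)))+(((x+x)*(x+a))+b)) -> (((z+a)+(7*6))+(((x+x)*(x+a))+b))
Step 3: at LR: (7*6) -> 42; overall: (((z+a)+(7*6))+(((x+x)*(x+a))+b)) -> (((z+a)+42)+(((x+x)*(x+a))+b))
Fixed point: (((z+a)+42)+(((x+x)*(x+a))+b))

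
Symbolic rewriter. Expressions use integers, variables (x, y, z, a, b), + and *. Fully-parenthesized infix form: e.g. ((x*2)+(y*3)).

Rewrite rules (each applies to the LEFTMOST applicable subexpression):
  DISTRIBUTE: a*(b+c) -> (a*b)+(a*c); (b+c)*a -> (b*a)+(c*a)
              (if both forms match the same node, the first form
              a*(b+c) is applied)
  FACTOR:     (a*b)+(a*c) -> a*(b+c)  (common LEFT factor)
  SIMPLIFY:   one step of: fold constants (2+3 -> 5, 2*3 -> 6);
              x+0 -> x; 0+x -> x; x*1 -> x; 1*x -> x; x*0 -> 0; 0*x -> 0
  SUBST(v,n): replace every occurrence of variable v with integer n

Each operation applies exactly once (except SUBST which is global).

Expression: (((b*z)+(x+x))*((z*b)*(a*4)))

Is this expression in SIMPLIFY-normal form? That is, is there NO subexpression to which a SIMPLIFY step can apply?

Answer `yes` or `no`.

Expression: (((b*z)+(x+x))*((z*b)*(a*4)))
Scanning for simplifiable subexpressions (pre-order)...
  at root: (((b*z)+(x+x))*((z*b)*(a*4))) (not simplifiable)
  at L: ((b*z)+(x+x)) (not simplifiable)
  at LL: (b*z) (not simplifiable)
  at LR: (x+x) (not simplifiable)
  at R: ((z*b)*(a*4)) (not simplifiable)
  at RL: (z*b) (not simplifiable)
  at RR: (a*4) (not simplifiable)
Result: no simplifiable subexpression found -> normal form.

Answer: yes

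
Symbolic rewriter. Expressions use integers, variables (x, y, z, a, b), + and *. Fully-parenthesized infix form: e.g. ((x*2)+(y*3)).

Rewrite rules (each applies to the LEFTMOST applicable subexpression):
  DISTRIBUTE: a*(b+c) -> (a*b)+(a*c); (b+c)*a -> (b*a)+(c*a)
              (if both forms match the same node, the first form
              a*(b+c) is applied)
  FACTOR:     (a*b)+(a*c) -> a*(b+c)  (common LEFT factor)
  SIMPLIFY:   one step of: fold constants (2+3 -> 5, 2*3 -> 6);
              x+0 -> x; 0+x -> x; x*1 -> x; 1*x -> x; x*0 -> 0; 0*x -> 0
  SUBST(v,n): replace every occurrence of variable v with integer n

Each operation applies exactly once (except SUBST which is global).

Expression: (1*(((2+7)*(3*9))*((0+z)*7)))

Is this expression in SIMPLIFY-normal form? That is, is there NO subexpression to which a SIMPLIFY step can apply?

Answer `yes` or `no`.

Expression: (1*(((2+7)*(3*9))*((0+z)*7)))
Scanning for simplifiable subexpressions (pre-order)...
  at root: (1*(((2+7)*(3*9))*((0+z)*7))) (SIMPLIFIABLE)
  at R: (((2+7)*(3*9))*((0+z)*7)) (not simplifiable)
  at RL: ((2+7)*(3*9)) (not simplifiable)
  at RLL: (2+7) (SIMPLIFIABLE)
  at RLR: (3*9) (SIMPLIFIABLE)
  at RR: ((0+z)*7) (not simplifiable)
  at RRL: (0+z) (SIMPLIFIABLE)
Found simplifiable subexpr at path root: (1*(((2+7)*(3*9))*((0+z)*7)))
One SIMPLIFY step would give: (((2+7)*(3*9))*((0+z)*7))
-> NOT in normal form.

Answer: no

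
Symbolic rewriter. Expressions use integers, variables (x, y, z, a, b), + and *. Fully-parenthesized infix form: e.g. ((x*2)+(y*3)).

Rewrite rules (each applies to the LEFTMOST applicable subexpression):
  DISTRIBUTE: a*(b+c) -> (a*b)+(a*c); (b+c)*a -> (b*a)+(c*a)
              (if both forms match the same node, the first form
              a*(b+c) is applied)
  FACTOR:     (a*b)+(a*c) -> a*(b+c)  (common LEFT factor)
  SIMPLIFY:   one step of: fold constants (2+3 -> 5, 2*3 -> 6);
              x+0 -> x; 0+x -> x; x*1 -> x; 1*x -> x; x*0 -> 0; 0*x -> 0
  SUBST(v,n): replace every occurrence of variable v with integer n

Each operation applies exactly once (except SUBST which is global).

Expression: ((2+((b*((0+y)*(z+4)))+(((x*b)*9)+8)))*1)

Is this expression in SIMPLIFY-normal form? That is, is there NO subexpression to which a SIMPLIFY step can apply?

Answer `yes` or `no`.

Answer: no

Derivation:
Expression: ((2+((b*((0+y)*(z+4)))+(((x*b)*9)+8)))*1)
Scanning for simplifiable subexpressions (pre-order)...
  at root: ((2+((b*((0+y)*(z+4)))+(((x*b)*9)+8)))*1) (SIMPLIFIABLE)
  at L: (2+((b*((0+y)*(z+4)))+(((x*b)*9)+8))) (not simplifiable)
  at LR: ((b*((0+y)*(z+4)))+(((x*b)*9)+8)) (not simplifiable)
  at LRL: (b*((0+y)*(z+4))) (not simplifiable)
  at LRLR: ((0+y)*(z+4)) (not simplifiable)
  at LRLRL: (0+y) (SIMPLIFIABLE)
  at LRLRR: (z+4) (not simplifiable)
  at LRR: (((x*b)*9)+8) (not simplifiable)
  at LRRL: ((x*b)*9) (not simplifiable)
  at LRRLL: (x*b) (not simplifiable)
Found simplifiable subexpr at path root: ((2+((b*((0+y)*(z+4)))+(((x*b)*9)+8)))*1)
One SIMPLIFY step would give: (2+((b*((0+y)*(z+4)))+(((x*b)*9)+8)))
-> NOT in normal form.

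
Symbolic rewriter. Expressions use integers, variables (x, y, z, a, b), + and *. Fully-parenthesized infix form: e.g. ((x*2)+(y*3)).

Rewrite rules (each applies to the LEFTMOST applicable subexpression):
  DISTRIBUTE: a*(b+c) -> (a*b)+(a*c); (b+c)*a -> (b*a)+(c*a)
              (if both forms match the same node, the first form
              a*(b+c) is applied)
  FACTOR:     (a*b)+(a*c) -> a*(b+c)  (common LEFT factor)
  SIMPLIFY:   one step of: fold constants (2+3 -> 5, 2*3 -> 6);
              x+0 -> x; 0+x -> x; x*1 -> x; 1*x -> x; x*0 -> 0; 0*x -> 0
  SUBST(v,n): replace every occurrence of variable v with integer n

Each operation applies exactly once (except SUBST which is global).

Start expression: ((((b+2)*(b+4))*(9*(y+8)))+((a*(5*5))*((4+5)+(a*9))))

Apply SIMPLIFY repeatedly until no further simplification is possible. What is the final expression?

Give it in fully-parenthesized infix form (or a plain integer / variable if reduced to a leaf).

Start: ((((b+2)*(b+4))*(9*(y+8)))+((a*(5*5))*((4+5)+(a*9))))
Step 1: at RLR: (5*5) -> 25; overall: ((((b+2)*(b+4))*(9*(y+8)))+((a*(5*5))*((4+5)+(a*9)))) -> ((((b+2)*(b+4))*(9*(y+8)))+((a*25)*((4+5)+(a*9))))
Step 2: at RRL: (4+5) -> 9; overall: ((((b+2)*(b+4))*(9*(y+8)))+((a*25)*((4+5)+(a*9)))) -> ((((b+2)*(b+4))*(9*(y+8)))+((a*25)*(9+(a*9))))
Fixed point: ((((b+2)*(b+4))*(9*(y+8)))+((a*25)*(9+(a*9))))

Answer: ((((b+2)*(b+4))*(9*(y+8)))+((a*25)*(9+(a*9))))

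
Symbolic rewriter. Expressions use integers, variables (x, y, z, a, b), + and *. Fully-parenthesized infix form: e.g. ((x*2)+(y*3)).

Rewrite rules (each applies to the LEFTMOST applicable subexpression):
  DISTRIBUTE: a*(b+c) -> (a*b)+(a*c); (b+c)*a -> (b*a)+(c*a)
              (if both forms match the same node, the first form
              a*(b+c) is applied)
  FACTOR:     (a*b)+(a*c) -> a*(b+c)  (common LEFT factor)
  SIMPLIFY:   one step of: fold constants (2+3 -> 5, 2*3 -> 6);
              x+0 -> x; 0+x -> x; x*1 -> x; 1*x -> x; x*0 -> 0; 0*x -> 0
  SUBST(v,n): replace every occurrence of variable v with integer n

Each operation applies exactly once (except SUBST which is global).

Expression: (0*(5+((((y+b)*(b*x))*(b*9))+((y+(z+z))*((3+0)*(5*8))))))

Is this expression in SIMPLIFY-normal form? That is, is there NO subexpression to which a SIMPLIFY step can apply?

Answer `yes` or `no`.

Answer: no

Derivation:
Expression: (0*(5+((((y+b)*(b*x))*(b*9))+((y+(z+z))*((3+0)*(5*8))))))
Scanning for simplifiable subexpressions (pre-order)...
  at root: (0*(5+((((y+b)*(b*x))*(b*9))+((y+(z+z))*((3+0)*(5*8)))))) (SIMPLIFIABLE)
  at R: (5+((((y+b)*(b*x))*(b*9))+((y+(z+z))*((3+0)*(5*8))))) (not simplifiable)
  at RR: ((((y+b)*(b*x))*(b*9))+((y+(z+z))*((3+0)*(5*8)))) (not simplifiable)
  at RRL: (((y+b)*(b*x))*(b*9)) (not simplifiable)
  at RRLL: ((y+b)*(b*x)) (not simplifiable)
  at RRLLL: (y+b) (not simplifiable)
  at RRLLR: (b*x) (not simplifiable)
  at RRLR: (b*9) (not simplifiable)
  at RRR: ((y+(z+z))*((3+0)*(5*8))) (not simplifiable)
  at RRRL: (y+(z+z)) (not simplifiable)
  at RRRLR: (z+z) (not simplifiable)
  at RRRR: ((3+0)*(5*8)) (not simplifiable)
  at RRRRL: (3+0) (SIMPLIFIABLE)
  at RRRRR: (5*8) (SIMPLIFIABLE)
Found simplifiable subexpr at path root: (0*(5+((((y+b)*(b*x))*(b*9))+((y+(z+z))*((3+0)*(5*8))))))
One SIMPLIFY step would give: 0
-> NOT in normal form.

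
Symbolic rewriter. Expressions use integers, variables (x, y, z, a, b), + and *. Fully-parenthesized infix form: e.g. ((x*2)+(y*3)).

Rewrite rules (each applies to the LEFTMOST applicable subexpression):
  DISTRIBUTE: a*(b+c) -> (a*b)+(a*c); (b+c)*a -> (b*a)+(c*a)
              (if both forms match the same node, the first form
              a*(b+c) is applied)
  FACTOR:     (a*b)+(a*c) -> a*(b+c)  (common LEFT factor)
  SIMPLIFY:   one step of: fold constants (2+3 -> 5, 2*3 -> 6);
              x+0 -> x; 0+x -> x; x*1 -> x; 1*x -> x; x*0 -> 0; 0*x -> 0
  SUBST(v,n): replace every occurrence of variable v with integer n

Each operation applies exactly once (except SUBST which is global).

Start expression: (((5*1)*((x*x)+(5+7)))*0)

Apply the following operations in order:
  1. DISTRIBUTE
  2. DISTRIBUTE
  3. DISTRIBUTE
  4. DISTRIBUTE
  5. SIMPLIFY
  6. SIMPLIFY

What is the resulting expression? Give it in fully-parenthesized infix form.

Answer: ((((5*1)*5)*0)+(((5*1)*7)*0))

Derivation:
Start: (((5*1)*((x*x)+(5+7)))*0)
Apply DISTRIBUTE at L (target: ((5*1)*((x*x)+(5+7)))): (((5*1)*((x*x)+(5+7)))*0) -> ((((5*1)*(x*x))+((5*1)*(5+7)))*0)
Apply DISTRIBUTE at root (target: ((((5*1)*(x*x))+((5*1)*(5+7)))*0)): ((((5*1)*(x*x))+((5*1)*(5+7)))*0) -> ((((5*1)*(x*x))*0)+(((5*1)*(5+7))*0))
Apply DISTRIBUTE at RL (target: ((5*1)*(5+7))): ((((5*1)*(x*x))*0)+(((5*1)*(5+7))*0)) -> ((((5*1)*(x*x))*0)+((((5*1)*5)+((5*1)*7))*0))
Apply DISTRIBUTE at R (target: ((((5*1)*5)+((5*1)*7))*0)): ((((5*1)*(x*x))*0)+((((5*1)*5)+((5*1)*7))*0)) -> ((((5*1)*(x*x))*0)+((((5*1)*5)*0)+(((5*1)*7)*0)))
Apply SIMPLIFY at L (target: (((5*1)*(x*x))*0)): ((((5*1)*(x*x))*0)+((((5*1)*5)*0)+(((5*1)*7)*0))) -> (0+((((5*1)*5)*0)+(((5*1)*7)*0)))
Apply SIMPLIFY at root (target: (0+((((5*1)*5)*0)+(((5*1)*7)*0)))): (0+((((5*1)*5)*0)+(((5*1)*7)*0))) -> ((((5*1)*5)*0)+(((5*1)*7)*0))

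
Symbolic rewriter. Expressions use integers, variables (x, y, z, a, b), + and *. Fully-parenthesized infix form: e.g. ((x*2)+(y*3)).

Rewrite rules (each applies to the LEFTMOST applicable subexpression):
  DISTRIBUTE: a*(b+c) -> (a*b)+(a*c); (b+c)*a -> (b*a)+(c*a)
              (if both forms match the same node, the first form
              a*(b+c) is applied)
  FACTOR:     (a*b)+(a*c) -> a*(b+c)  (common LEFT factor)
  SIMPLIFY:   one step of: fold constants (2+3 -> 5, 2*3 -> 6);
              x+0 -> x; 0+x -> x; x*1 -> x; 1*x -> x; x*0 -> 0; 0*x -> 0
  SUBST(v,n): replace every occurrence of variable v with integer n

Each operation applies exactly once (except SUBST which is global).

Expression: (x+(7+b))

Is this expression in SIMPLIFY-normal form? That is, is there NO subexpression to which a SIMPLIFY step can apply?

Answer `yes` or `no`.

Answer: yes

Derivation:
Expression: (x+(7+b))
Scanning for simplifiable subexpressions (pre-order)...
  at root: (x+(7+b)) (not simplifiable)
  at R: (7+b) (not simplifiable)
Result: no simplifiable subexpression found -> normal form.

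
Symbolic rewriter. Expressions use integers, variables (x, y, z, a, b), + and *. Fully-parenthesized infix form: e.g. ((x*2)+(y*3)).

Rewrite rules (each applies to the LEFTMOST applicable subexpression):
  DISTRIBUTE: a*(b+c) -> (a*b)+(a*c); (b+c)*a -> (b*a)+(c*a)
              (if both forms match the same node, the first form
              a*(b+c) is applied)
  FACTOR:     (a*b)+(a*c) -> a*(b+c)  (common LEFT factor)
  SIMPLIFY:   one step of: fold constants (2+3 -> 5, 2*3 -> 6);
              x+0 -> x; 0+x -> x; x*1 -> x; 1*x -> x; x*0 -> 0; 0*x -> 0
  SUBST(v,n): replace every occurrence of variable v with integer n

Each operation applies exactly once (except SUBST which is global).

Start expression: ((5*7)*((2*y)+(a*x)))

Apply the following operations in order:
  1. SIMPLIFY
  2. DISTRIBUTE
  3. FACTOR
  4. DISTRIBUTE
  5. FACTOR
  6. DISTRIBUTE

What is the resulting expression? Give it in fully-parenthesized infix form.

Answer: ((35*(2*y))+(35*(a*x)))

Derivation:
Start: ((5*7)*((2*y)+(a*x)))
Apply SIMPLIFY at L (target: (5*7)): ((5*7)*((2*y)+(a*x))) -> (35*((2*y)+(a*x)))
Apply DISTRIBUTE at root (target: (35*((2*y)+(a*x)))): (35*((2*y)+(a*x))) -> ((35*(2*y))+(35*(a*x)))
Apply FACTOR at root (target: ((35*(2*y))+(35*(a*x)))): ((35*(2*y))+(35*(a*x))) -> (35*((2*y)+(a*x)))
Apply DISTRIBUTE at root (target: (35*((2*y)+(a*x)))): (35*((2*y)+(a*x))) -> ((35*(2*y))+(35*(a*x)))
Apply FACTOR at root (target: ((35*(2*y))+(35*(a*x)))): ((35*(2*y))+(35*(a*x))) -> (35*((2*y)+(a*x)))
Apply DISTRIBUTE at root (target: (35*((2*y)+(a*x)))): (35*((2*y)+(a*x))) -> ((35*(2*y))+(35*(a*x)))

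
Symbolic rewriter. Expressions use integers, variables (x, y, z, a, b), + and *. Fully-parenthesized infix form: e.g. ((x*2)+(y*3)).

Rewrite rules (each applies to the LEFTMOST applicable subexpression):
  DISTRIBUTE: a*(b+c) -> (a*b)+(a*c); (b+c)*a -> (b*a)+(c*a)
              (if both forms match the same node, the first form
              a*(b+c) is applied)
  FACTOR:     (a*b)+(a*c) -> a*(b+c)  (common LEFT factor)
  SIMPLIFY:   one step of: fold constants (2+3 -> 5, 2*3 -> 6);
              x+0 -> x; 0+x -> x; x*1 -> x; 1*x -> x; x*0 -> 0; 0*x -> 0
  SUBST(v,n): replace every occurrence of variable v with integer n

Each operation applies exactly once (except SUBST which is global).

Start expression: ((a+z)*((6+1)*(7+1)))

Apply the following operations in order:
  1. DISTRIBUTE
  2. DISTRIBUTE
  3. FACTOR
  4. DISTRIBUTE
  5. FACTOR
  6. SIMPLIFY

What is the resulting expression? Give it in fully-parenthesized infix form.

Answer: ((a*(7*(7+1)))+(z*((6+1)*(7+1))))

Derivation:
Start: ((a+z)*((6+1)*(7+1)))
Apply DISTRIBUTE at root (target: ((a+z)*((6+1)*(7+1)))): ((a+z)*((6+1)*(7+1))) -> ((a*((6+1)*(7+1)))+(z*((6+1)*(7+1))))
Apply DISTRIBUTE at LR (target: ((6+1)*(7+1))): ((a*((6+1)*(7+1)))+(z*((6+1)*(7+1)))) -> ((a*(((6+1)*7)+((6+1)*1)))+(z*((6+1)*(7+1))))
Apply FACTOR at LR (target: (((6+1)*7)+((6+1)*1))): ((a*(((6+1)*7)+((6+1)*1)))+(z*((6+1)*(7+1)))) -> ((a*((6+1)*(7+1)))+(z*((6+1)*(7+1))))
Apply DISTRIBUTE at LR (target: ((6+1)*(7+1))): ((a*((6+1)*(7+1)))+(z*((6+1)*(7+1)))) -> ((a*(((6+1)*7)+((6+1)*1)))+(z*((6+1)*(7+1))))
Apply FACTOR at LR (target: (((6+1)*7)+((6+1)*1))): ((a*(((6+1)*7)+((6+1)*1)))+(z*((6+1)*(7+1)))) -> ((a*((6+1)*(7+1)))+(z*((6+1)*(7+1))))
Apply SIMPLIFY at LRL (target: (6+1)): ((a*((6+1)*(7+1)))+(z*((6+1)*(7+1)))) -> ((a*(7*(7+1)))+(z*((6+1)*(7+1))))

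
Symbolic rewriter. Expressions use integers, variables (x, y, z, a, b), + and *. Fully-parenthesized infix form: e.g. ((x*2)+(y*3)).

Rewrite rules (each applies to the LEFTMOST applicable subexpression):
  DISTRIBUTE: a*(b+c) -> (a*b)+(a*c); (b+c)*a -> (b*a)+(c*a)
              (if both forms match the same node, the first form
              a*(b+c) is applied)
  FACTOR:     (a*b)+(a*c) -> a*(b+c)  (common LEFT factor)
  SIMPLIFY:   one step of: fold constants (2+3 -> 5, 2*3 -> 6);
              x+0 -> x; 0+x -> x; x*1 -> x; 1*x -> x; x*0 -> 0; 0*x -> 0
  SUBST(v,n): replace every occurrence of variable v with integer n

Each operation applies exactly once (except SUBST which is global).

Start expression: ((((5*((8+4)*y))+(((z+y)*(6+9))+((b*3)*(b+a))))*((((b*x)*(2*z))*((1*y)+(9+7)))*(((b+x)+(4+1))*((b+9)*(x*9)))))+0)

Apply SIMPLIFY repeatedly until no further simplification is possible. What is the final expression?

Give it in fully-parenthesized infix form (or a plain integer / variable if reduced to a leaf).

Answer: (((5*(12*y))+(((z+y)*15)+((b*3)*(b+a))))*((((b*x)*(2*z))*(y+16))*(((b+x)+5)*((b+9)*(x*9)))))

Derivation:
Start: ((((5*((8+4)*y))+(((z+y)*(6+9))+((b*3)*(b+a))))*((((b*x)*(2*z))*((1*y)+(9+7)))*(((b+x)+(4+1))*((b+9)*(x*9)))))+0)
Step 1: at root: ((((5*((8+4)*y))+(((z+y)*(6+9))+((b*3)*(b+a))))*((((b*x)*(2*z))*((1*y)+(9+7)))*(((b+x)+(4+1))*((b+9)*(x*9)))))+0) -> (((5*((8+4)*y))+(((z+y)*(6+9))+((b*3)*(b+a))))*((((b*x)*(2*z))*((1*y)+(9+7)))*(((b+x)+(4+1))*((b+9)*(x*9))))); overall: ((((5*((8+4)*y))+(((z+y)*(6+9))+((b*3)*(b+a))))*((((b*x)*(2*z))*((1*y)+(9+7)))*(((b+x)+(4+1))*((b+9)*(x*9)))))+0) -> (((5*((8+4)*y))+(((z+y)*(6+9))+((b*3)*(b+a))))*((((b*x)*(2*z))*((1*y)+(9+7)))*(((b+x)+(4+1))*((b+9)*(x*9)))))
Step 2: at LLRL: (8+4) -> 12; overall: (((5*((8+4)*y))+(((z+y)*(6+9))+((b*3)*(b+a))))*((((b*x)*(2*z))*((1*y)+(9+7)))*(((b+x)+(4+1))*((b+9)*(x*9))))) -> (((5*(12*y))+(((z+y)*(6+9))+((b*3)*(b+a))))*((((b*x)*(2*z))*((1*y)+(9+7)))*(((b+x)+(4+1))*((b+9)*(x*9)))))
Step 3: at LRLR: (6+9) -> 15; overall: (((5*(12*y))+(((z+y)*(6+9))+((b*3)*(b+a))))*((((b*x)*(2*z))*((1*y)+(9+7)))*(((b+x)+(4+1))*((b+9)*(x*9))))) -> (((5*(12*y))+(((z+y)*15)+((b*3)*(b+a))))*((((b*x)*(2*z))*((1*y)+(9+7)))*(((b+x)+(4+1))*((b+9)*(x*9)))))
Step 4: at RLRL: (1*y) -> y; overall: (((5*(12*y))+(((z+y)*15)+((b*3)*(b+a))))*((((b*x)*(2*z))*((1*y)+(9+7)))*(((b+x)+(4+1))*((b+9)*(x*9))))) -> (((5*(12*y))+(((z+y)*15)+((b*3)*(b+a))))*((((b*x)*(2*z))*(y+(9+7)))*(((b+x)+(4+1))*((b+9)*(x*9)))))
Step 5: at RLRR: (9+7) -> 16; overall: (((5*(12*y))+(((z+y)*15)+((b*3)*(b+a))))*((((b*x)*(2*z))*(y+(9+7)))*(((b+x)+(4+1))*((b+9)*(x*9))))) -> (((5*(12*y))+(((z+y)*15)+((b*3)*(b+a))))*((((b*x)*(2*z))*(y+16))*(((b+x)+(4+1))*((b+9)*(x*9)))))
Step 6: at RRLR: (4+1) -> 5; overall: (((5*(12*y))+(((z+y)*15)+((b*3)*(b+a))))*((((b*x)*(2*z))*(y+16))*(((b+x)+(4+1))*((b+9)*(x*9))))) -> (((5*(12*y))+(((z+y)*15)+((b*3)*(b+a))))*((((b*x)*(2*z))*(y+16))*(((b+x)+5)*((b+9)*(x*9)))))
Fixed point: (((5*(12*y))+(((z+y)*15)+((b*3)*(b+a))))*((((b*x)*(2*z))*(y+16))*(((b+x)+5)*((b+9)*(x*9)))))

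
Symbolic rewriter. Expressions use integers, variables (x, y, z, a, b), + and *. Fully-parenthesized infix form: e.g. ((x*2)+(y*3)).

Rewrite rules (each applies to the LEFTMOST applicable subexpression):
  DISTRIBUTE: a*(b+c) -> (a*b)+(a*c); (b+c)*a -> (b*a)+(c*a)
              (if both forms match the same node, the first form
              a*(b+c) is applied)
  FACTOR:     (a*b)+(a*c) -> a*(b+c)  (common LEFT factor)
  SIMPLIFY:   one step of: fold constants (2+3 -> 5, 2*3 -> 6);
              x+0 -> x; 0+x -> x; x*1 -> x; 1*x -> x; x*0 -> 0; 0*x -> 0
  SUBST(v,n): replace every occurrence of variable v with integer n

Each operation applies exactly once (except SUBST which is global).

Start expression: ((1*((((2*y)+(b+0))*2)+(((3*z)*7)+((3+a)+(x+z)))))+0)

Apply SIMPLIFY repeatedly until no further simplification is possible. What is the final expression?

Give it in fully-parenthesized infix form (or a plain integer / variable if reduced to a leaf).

Start: ((1*((((2*y)+(b+0))*2)+(((3*z)*7)+((3+a)+(x+z)))))+0)
Step 1: at root: ((1*((((2*y)+(b+0))*2)+(((3*z)*7)+((3+a)+(x+z)))))+0) -> (1*((((2*y)+(b+0))*2)+(((3*z)*7)+((3+a)+(x+z))))); overall: ((1*((((2*y)+(b+0))*2)+(((3*z)*7)+((3+a)+(x+z)))))+0) -> (1*((((2*y)+(b+0))*2)+(((3*z)*7)+((3+a)+(x+z)))))
Step 2: at root: (1*((((2*y)+(b+0))*2)+(((3*z)*7)+((3+a)+(x+z))))) -> ((((2*y)+(b+0))*2)+(((3*z)*7)+((3+a)+(x+z)))); overall: (1*((((2*y)+(b+0))*2)+(((3*z)*7)+((3+a)+(x+z))))) -> ((((2*y)+(b+0))*2)+(((3*z)*7)+((3+a)+(x+z))))
Step 3: at LLR: (b+0) -> b; overall: ((((2*y)+(b+0))*2)+(((3*z)*7)+((3+a)+(x+z)))) -> ((((2*y)+b)*2)+(((3*z)*7)+((3+a)+(x+z))))
Fixed point: ((((2*y)+b)*2)+(((3*z)*7)+((3+a)+(x+z))))

Answer: ((((2*y)+b)*2)+(((3*z)*7)+((3+a)+(x+z))))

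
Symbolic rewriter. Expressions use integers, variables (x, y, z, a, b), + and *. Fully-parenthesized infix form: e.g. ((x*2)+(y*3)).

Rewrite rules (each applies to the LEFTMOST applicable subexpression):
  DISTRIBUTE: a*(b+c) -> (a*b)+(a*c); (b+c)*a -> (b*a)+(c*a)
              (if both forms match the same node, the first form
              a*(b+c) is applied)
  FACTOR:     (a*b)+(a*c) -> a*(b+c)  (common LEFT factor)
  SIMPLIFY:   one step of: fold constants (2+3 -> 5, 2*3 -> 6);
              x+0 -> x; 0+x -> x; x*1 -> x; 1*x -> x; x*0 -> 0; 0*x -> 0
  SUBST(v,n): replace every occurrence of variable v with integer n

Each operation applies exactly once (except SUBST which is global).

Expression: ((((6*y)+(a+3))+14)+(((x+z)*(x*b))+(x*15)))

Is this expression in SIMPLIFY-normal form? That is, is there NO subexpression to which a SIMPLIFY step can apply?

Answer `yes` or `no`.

Answer: yes

Derivation:
Expression: ((((6*y)+(a+3))+14)+(((x+z)*(x*b))+(x*15)))
Scanning for simplifiable subexpressions (pre-order)...
  at root: ((((6*y)+(a+3))+14)+(((x+z)*(x*b))+(x*15))) (not simplifiable)
  at L: (((6*y)+(a+3))+14) (not simplifiable)
  at LL: ((6*y)+(a+3)) (not simplifiable)
  at LLL: (6*y) (not simplifiable)
  at LLR: (a+3) (not simplifiable)
  at R: (((x+z)*(x*b))+(x*15)) (not simplifiable)
  at RL: ((x+z)*(x*b)) (not simplifiable)
  at RLL: (x+z) (not simplifiable)
  at RLR: (x*b) (not simplifiable)
  at RR: (x*15) (not simplifiable)
Result: no simplifiable subexpression found -> normal form.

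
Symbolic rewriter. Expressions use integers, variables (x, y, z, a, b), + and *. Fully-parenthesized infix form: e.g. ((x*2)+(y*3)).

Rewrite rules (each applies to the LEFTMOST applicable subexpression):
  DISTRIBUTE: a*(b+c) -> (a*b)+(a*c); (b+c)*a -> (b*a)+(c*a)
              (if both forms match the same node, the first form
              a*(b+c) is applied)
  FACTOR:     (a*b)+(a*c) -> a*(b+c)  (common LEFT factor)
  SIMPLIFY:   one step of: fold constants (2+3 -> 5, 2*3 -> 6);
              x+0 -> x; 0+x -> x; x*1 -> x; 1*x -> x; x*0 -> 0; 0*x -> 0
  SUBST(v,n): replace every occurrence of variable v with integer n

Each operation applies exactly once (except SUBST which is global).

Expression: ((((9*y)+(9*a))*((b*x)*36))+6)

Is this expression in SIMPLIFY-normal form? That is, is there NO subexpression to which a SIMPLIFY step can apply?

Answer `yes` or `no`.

Answer: yes

Derivation:
Expression: ((((9*y)+(9*a))*((b*x)*36))+6)
Scanning for simplifiable subexpressions (pre-order)...
  at root: ((((9*y)+(9*a))*((b*x)*36))+6) (not simplifiable)
  at L: (((9*y)+(9*a))*((b*x)*36)) (not simplifiable)
  at LL: ((9*y)+(9*a)) (not simplifiable)
  at LLL: (9*y) (not simplifiable)
  at LLR: (9*a) (not simplifiable)
  at LR: ((b*x)*36) (not simplifiable)
  at LRL: (b*x) (not simplifiable)
Result: no simplifiable subexpression found -> normal form.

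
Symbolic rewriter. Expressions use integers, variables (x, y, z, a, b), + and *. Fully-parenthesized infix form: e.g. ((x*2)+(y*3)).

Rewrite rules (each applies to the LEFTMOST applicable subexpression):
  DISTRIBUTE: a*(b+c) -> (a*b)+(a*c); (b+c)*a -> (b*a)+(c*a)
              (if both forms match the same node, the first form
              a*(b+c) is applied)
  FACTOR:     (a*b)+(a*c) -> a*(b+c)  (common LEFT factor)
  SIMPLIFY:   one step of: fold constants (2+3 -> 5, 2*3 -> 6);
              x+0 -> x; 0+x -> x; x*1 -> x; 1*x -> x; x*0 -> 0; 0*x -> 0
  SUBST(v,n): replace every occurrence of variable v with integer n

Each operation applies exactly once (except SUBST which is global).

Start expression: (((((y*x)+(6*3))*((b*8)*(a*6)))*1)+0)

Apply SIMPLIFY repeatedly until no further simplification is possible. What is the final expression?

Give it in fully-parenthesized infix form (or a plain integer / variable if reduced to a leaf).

Answer: (((y*x)+18)*((b*8)*(a*6)))

Derivation:
Start: (((((y*x)+(6*3))*((b*8)*(a*6)))*1)+0)
Step 1: at root: (((((y*x)+(6*3))*((b*8)*(a*6)))*1)+0) -> ((((y*x)+(6*3))*((b*8)*(a*6)))*1); overall: (((((y*x)+(6*3))*((b*8)*(a*6)))*1)+0) -> ((((y*x)+(6*3))*((b*8)*(a*6)))*1)
Step 2: at root: ((((y*x)+(6*3))*((b*8)*(a*6)))*1) -> (((y*x)+(6*3))*((b*8)*(a*6))); overall: ((((y*x)+(6*3))*((b*8)*(a*6)))*1) -> (((y*x)+(6*3))*((b*8)*(a*6)))
Step 3: at LR: (6*3) -> 18; overall: (((y*x)+(6*3))*((b*8)*(a*6))) -> (((y*x)+18)*((b*8)*(a*6)))
Fixed point: (((y*x)+18)*((b*8)*(a*6)))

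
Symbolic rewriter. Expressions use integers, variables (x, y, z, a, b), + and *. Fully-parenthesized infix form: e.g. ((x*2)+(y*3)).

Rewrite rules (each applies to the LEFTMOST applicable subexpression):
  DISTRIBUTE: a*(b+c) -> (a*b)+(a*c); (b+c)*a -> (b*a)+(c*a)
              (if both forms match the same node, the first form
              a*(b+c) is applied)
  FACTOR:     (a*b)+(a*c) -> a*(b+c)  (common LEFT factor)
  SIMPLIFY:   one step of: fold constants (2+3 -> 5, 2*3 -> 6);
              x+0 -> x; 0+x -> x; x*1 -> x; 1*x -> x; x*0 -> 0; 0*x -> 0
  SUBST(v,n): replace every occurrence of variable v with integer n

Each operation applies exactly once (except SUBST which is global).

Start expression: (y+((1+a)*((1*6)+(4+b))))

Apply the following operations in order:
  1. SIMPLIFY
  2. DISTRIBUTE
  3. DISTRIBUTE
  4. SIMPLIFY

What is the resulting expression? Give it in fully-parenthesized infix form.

Start: (y+((1+a)*((1*6)+(4+b))))
Apply SIMPLIFY at RRL (target: (1*6)): (y+((1+a)*((1*6)+(4+b)))) -> (y+((1+a)*(6+(4+b))))
Apply DISTRIBUTE at R (target: ((1+a)*(6+(4+b)))): (y+((1+a)*(6+(4+b)))) -> (y+(((1+a)*6)+((1+a)*(4+b))))
Apply DISTRIBUTE at RL (target: ((1+a)*6)): (y+(((1+a)*6)+((1+a)*(4+b)))) -> (y+(((1*6)+(a*6))+((1+a)*(4+b))))
Apply SIMPLIFY at RLL (target: (1*6)): (y+(((1*6)+(a*6))+((1+a)*(4+b)))) -> (y+((6+(a*6))+((1+a)*(4+b))))

Answer: (y+((6+(a*6))+((1+a)*(4+b))))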